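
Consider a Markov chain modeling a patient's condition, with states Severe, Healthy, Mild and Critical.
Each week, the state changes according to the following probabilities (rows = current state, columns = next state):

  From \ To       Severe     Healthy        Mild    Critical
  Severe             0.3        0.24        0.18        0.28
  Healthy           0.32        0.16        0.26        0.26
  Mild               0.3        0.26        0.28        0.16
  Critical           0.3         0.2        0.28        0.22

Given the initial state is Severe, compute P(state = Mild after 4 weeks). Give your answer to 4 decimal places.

Propagate the distribution vector 4 weeks from Severe.
After 0 weeks: (1.0000, 0.0000, 0.0000, 0.0000)
After 1 week: (0.3000, 0.2400, 0.1800, 0.2800)
After 2 weeks: (0.3048, 0.2132, 0.2452, 0.2368)
After 3 weeks: (0.3043, 0.2184, 0.2453, 0.2321)
After 4 weeks: (0.3044, 0.2182, 0.2452, 0.2323)
P(in Mild after 4 weeks) = 0.2452

0.2452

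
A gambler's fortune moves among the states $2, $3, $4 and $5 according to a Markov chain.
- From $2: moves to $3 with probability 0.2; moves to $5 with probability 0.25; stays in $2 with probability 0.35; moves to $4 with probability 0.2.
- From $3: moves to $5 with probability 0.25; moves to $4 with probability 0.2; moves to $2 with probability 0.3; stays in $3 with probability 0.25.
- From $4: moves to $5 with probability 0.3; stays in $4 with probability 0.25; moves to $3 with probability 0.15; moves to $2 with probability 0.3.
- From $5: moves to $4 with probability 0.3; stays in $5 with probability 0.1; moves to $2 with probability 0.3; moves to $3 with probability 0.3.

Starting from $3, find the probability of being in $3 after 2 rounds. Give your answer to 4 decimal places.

Propagate the distribution vector 2 rounds from $3.
After 0 rounds: (0.0000, 1.0000, 0.0000, 0.0000)
After 1 round: (0.3000, 0.2500, 0.2000, 0.2500)
After 2 rounds: (0.3150, 0.2275, 0.2350, 0.2225)
P(in $3 after 2 rounds) = 0.2275

0.2275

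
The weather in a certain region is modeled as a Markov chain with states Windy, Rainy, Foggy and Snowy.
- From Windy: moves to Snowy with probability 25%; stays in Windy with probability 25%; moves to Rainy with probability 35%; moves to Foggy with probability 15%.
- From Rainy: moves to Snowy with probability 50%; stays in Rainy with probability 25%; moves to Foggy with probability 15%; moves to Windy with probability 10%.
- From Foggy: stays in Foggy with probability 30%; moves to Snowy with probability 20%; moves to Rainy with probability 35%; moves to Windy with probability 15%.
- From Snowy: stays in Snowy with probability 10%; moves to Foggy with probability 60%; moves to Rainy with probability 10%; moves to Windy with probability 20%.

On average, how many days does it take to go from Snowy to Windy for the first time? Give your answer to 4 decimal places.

6.3329

Let t(s) be the expected number of days to first reach Windy from state s, with t(Windy) = 0. Conditioning on the first day:
t(Rainy) = 1 + 0.25·t(Rainy) + 0.15·t(Foggy) + 0.5·t(Snowy)
t(Foggy) = 1 + 0.35·t(Rainy) + 0.3·t(Foggy) + 0.2·t(Snowy)
t(Snowy) = 1 + 0.1·t(Rainy) + 0.6·t(Foggy) + 0.1·t(Snowy)
Solving: t(Rainy) = 6.8921, t(Foggy) = 6.6840, t(Snowy) = 6.3329.
Expected days from Snowy to Windy: 6.3329.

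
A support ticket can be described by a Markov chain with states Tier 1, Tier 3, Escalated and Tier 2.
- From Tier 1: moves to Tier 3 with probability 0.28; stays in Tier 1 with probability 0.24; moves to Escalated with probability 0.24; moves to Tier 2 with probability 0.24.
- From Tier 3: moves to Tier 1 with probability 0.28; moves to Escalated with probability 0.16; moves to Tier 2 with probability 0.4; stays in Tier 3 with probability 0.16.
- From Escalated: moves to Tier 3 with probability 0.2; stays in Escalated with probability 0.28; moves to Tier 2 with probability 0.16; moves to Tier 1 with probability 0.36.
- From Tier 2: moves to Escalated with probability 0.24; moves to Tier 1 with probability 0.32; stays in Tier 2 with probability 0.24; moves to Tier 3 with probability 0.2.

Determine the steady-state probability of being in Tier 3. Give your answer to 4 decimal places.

Let the stationary distribution be π with π = πP and π_1 + π_2 + π_3 + π_4 = 1.
π_1 = 0.24·π_1 + 0.28·π_2 + 0.36·π_3 + 0.32·π_4
π_2 = 0.28·π_1 + 0.16·π_2 + 0.2·π_3 + 0.2·π_4
π_3 = 0.24·π_1 + 0.16·π_2 + 0.28·π_3 + 0.24·π_4
Solving with the normalization constraint gives π = (0.2969, 0.2151, 0.2321, 0.2559).
So the stationary probability of Tier 3 is 0.2151.

0.2151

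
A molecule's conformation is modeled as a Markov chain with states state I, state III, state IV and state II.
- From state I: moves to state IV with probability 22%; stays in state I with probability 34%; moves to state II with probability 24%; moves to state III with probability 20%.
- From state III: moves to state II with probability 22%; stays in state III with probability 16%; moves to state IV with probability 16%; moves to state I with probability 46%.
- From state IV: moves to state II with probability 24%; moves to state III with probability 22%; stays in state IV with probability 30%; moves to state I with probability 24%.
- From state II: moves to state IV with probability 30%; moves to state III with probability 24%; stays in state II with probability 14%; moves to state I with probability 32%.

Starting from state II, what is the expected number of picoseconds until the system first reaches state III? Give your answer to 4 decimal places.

4.4979

Let t(s) be the expected number of picoseconds to first reach state III from state s, with t(state III) = 0. Conditioning on the first picosecond:
t(state I) = 1 + 0.34·t(state I) + 0.22·t(state IV) + 0.24·t(state II)
t(state IV) = 1 + 0.24·t(state I) + 0.3·t(state IV) + 0.24·t(state II)
t(state II) = 1 + 0.32·t(state I) + 0.3·t(state IV) + 0.14·t(state II)
Solving: t(state I) = 4.6753, t(state IV) = 4.5737, t(state II) = 4.4979.
Expected picoseconds from state II to state III: 4.4979.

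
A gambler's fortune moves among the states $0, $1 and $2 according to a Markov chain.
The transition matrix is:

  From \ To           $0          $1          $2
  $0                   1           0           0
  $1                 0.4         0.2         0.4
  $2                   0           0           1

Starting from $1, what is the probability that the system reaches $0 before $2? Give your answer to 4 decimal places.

Let h(s) be the probability of absorption at $0 starting from transient state s. Then h($0) = 1 and h($2) = 0. By first-step analysis:
h($1) = 0.4·1 + 0.2·h($1) + 0.4·0
Solving: h($1) = 0.5000.
Starting from $1, the probability is 0.5000.

0.5000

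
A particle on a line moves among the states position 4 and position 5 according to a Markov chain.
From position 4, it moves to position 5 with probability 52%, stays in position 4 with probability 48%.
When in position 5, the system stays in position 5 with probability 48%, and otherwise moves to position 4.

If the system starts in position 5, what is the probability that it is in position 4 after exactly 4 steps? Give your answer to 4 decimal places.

Propagate the distribution vector 4 steps from position 5.
After 0 steps: (0.0000, 1.0000)
After 1 step: (0.5200, 0.4800)
After 2 steps: (0.4992, 0.5008)
After 3 steps: (0.5000, 0.5000)
After 4 steps: (0.5000, 0.5000)
P(in position 4 after 4 steps) = 0.5000

0.5000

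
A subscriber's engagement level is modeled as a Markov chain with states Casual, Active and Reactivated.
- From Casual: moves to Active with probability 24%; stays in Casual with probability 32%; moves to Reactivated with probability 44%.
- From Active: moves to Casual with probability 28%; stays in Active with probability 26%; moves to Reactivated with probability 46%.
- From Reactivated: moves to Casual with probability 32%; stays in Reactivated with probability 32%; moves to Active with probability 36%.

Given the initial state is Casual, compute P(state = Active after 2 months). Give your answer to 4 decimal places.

0.2976

Sum over the intermediate state after 1 month:
P = P(Casual→Casual)·P(Casual→Active) + P(Casual→Active)·P(Active→Active) + P(Casual→Reactivated)·P(Reactivated→Active)
  = 0.32×0.24 + 0.24×0.26 + 0.44×0.36
  = 0.0768 + 0.0624 + 0.1584 = 0.2976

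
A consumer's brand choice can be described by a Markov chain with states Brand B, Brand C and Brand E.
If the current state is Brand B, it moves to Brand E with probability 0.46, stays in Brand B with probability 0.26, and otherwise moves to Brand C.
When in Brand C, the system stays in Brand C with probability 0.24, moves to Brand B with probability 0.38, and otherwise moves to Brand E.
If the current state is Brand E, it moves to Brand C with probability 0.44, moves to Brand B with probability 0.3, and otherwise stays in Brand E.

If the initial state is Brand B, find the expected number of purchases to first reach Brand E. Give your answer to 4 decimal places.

Let t(s) be the expected number of purchases to first reach Brand E from state s, with t(Brand E) = 0. Conditioning on the first purchase:
t(Brand B) = 1 + 0.26·t(Brand B) + 0.28·t(Brand C)
t(Brand C) = 1 + 0.38·t(Brand B) + 0.24·t(Brand C)
Solving: t(Brand B) = 2.2807, t(Brand C) = 2.4561.
Expected purchases from Brand B to Brand E: 2.2807.

2.2807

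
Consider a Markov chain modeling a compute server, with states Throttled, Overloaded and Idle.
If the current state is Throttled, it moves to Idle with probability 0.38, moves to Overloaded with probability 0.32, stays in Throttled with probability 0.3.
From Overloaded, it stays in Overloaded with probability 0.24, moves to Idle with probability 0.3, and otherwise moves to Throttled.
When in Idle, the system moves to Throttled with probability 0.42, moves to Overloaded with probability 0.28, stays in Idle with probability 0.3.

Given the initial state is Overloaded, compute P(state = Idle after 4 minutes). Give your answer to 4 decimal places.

Propagate the distribution vector 4 minutes from Overloaded.
After 0 minutes: (0.0000, 1.0000, 0.0000)
After 1 minute: (0.4600, 0.2400, 0.3000)
After 2 minutes: (0.3744, 0.2888, 0.3368)
After 3 minutes: (0.3866, 0.2834, 0.3300)
After 4 minutes: (0.3849, 0.2841, 0.3309)
P(in Idle after 4 minutes) = 0.3309

0.3309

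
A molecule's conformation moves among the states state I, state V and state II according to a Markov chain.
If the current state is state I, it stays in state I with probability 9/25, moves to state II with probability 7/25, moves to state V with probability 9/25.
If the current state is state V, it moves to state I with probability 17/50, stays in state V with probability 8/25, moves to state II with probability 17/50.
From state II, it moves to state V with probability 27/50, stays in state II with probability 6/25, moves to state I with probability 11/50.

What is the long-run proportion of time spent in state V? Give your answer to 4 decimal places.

0.3967

Let the stationary distribution be π with π = πP and π_1 + π_2 + π_3 = 1.
π_1 = 0.36·π_1 + 0.34·π_2 + 0.22·π_3
π_2 = 0.36·π_1 + 0.32·π_2 + 0.54·π_3
Solving with the normalization constraint gives π = (0.3112, 0.3967, 0.2921).
So the stationary probability of state V is 0.3967.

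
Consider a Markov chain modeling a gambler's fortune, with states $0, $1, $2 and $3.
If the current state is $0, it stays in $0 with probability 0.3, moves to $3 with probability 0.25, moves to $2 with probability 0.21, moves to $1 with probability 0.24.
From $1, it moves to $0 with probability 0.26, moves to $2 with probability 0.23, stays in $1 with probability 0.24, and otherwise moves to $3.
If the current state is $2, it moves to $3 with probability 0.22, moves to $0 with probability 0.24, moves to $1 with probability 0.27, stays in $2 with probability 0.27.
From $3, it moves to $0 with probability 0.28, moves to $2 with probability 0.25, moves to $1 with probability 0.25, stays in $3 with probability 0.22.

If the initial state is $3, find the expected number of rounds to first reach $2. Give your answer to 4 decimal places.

4.2758

Let t(s) be the expected number of rounds to first reach $2 from state s, with t($2) = 0. Conditioning on the first round:
t($0) = 1 + 0.3·t($0) + 0.24·t($1) + 0.25·t($3)
t($1) = 1 + 0.26·t($0) + 0.24·t($1) + 0.27·t($3)
t($3) = 1 + 0.28·t($0) + 0.25·t($1) + 0.22·t($3)
Solving: t($0) = 4.4495, t($1) = 4.3570, t($3) = 4.2758.
Expected rounds from $3 to $2: 4.2758.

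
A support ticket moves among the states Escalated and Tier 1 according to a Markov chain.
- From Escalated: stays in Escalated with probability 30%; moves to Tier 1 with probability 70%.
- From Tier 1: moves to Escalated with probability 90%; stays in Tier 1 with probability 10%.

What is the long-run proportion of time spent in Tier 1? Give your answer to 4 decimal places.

0.4375

Let the stationary distribution be π with π = πP and π_1 + π_2 = 1.
π_1 = 0.3·π_1 + 0.9·π_2
Solving with the normalization constraint gives π = (0.5625, 0.4375).
So the stationary probability of Tier 1 is 0.4375.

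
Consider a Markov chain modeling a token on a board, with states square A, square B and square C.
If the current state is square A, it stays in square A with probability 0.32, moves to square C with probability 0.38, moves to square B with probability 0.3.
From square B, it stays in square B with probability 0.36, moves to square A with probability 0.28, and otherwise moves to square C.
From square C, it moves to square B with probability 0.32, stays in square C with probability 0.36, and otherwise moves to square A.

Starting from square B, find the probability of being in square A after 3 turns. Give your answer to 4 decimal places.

0.3068

Propagate the distribution vector 3 turns from square B.
After 0 turns: (0.0000, 1.0000, 0.0000)
After 1 turn: (0.2800, 0.3600, 0.3600)
After 2 turns: (0.3056, 0.3288, 0.3656)
After 3 turns: (0.3068, 0.3270, 0.3661)
P(in square A after 3 turns) = 0.3068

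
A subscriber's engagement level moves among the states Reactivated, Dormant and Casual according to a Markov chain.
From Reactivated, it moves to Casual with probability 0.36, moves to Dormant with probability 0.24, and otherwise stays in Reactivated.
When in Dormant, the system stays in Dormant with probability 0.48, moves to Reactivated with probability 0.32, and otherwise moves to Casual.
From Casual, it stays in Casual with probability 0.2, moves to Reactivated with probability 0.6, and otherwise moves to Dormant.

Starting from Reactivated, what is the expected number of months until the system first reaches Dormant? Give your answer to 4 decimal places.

Let t(s) be the expected number of months to first reach Dormant from state s, with t(Dormant) = 0. Conditioning on the first month:
t(Reactivated) = 1 + 0.4·t(Reactivated) + 0.36·t(Casual)
t(Casual) = 1 + 0.6·t(Reactivated) + 0.2·t(Casual)
Solving: t(Reactivated) = 4.3939, t(Casual) = 4.5455.
Expected months from Reactivated to Dormant: 4.3939.

4.3939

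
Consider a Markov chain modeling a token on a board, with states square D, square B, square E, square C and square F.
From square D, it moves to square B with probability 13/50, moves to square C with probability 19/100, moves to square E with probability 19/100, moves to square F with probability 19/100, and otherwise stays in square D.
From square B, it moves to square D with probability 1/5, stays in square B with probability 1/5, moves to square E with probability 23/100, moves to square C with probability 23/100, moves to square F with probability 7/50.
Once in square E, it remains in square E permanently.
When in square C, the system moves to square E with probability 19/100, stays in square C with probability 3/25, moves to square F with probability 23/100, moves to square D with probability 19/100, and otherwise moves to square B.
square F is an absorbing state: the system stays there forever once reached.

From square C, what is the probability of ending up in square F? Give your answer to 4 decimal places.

Let h(s) be the probability of absorption at square F starting from transient state s. Then h(square F) = 1 and h(square E) = 0. By first-step analysis:
h(square D) = 0.17·h(square D) + 0.26·h(square B) + 0.19·0 + 0.19·h(square C) + 0.19·1
h(square B) = 0.2·h(square D) + 0.2·h(square B) + 0.23·0 + 0.23·h(square C) + 0.14·1
h(square C) = 0.19·h(square D) + 0.27·h(square B) + 0.19·0 + 0.12·h(square C) + 0.23·1
Solving: h(square D) = 0.4808, h(square B) = 0.4389, h(square C) = 0.4998.
Starting from square C, the probability is 0.4998.

0.4998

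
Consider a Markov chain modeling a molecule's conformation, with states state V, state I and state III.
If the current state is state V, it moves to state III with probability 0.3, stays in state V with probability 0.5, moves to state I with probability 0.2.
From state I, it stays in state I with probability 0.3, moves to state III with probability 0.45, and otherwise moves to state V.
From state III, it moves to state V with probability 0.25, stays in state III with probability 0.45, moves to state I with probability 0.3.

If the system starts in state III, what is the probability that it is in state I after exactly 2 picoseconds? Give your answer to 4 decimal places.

Sum over the intermediate state after 1 picosecond:
P = P(state III→state V)·P(state V→state I) + P(state III→state I)·P(state I→state I) + P(state III→state III)·P(state III→state I)
  = 0.25×0.2 + 0.3×0.3 + 0.45×0.3
  = 0.0500 + 0.0900 + 0.1350 = 0.2750

0.2750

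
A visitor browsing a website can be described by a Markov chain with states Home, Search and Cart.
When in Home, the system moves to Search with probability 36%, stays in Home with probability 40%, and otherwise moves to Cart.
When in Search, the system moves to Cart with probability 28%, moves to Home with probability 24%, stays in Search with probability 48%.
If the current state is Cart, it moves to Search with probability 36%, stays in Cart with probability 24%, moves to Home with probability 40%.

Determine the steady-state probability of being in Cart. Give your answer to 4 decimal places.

Let the stationary distribution be π with π = πP and π_1 + π_2 + π_3 = 1.
π_1 = 0.4·π_1 + 0.24·π_2 + 0.4·π_3
π_2 = 0.36·π_1 + 0.48·π_2 + 0.36·π_3
Solving with the normalization constraint gives π = (0.3345, 0.4091, 0.2564).
So the stationary probability of Cart is 0.2564.

0.2564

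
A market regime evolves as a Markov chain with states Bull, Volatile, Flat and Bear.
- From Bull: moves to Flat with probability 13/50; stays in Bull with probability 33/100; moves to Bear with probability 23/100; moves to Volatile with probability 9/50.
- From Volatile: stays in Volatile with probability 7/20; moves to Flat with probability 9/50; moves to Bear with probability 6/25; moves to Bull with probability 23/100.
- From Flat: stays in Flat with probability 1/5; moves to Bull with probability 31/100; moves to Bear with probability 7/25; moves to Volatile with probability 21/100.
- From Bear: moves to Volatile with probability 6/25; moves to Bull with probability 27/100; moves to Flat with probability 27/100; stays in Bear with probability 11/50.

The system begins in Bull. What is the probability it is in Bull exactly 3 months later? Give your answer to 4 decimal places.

0.2876

Propagate the distribution vector 3 months from Bull.
After 0 months: (1.0000, 0.0000, 0.0000, 0.0000)
After 1 month: (0.3300, 0.1800, 0.2600, 0.2300)
After 2 months: (0.2930, 0.2322, 0.2323, 0.2425)
After 3 months: (0.2876, 0.2410, 0.2299, 0.2415)
P(in Bull after 3 months) = 0.2876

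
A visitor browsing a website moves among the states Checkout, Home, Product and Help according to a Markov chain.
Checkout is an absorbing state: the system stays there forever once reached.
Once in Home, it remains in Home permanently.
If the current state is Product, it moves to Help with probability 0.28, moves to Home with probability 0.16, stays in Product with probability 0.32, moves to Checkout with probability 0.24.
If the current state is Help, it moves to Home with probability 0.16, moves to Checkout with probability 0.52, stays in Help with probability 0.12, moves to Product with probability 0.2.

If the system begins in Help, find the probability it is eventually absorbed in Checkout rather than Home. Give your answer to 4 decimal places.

0.7404

Let h(s) be the probability of absorption at Checkout starting from transient state s. Then h(Checkout) = 1 and h(Home) = 0. By first-step analysis:
h(Product) = 0.24·1 + 0.16·0 + 0.32·h(Product) + 0.28·h(Help)
h(Help) = 0.52·1 + 0.16·0 + 0.2·h(Product) + 0.12·h(Help)
Solving: h(Product) = 0.6578, h(Help) = 0.7404.
Starting from Help, the probability is 0.7404.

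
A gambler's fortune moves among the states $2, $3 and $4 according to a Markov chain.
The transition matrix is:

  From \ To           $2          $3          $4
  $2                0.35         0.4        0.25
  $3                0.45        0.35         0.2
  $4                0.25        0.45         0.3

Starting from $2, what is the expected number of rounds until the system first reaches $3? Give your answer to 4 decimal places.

Let t(s) be the expected number of rounds to first reach $3 from state s, with t($3) = 0. Conditioning on the first round:
t($2) = 1 + 0.35·t($2) + 0.25·t($4)
t($4) = 1 + 0.25·t($2) + 0.3·t($4)
Solving: t($2) = 2.4204, t($4) = 2.2930.
Expected rounds from $2 to $3: 2.4204.

2.4204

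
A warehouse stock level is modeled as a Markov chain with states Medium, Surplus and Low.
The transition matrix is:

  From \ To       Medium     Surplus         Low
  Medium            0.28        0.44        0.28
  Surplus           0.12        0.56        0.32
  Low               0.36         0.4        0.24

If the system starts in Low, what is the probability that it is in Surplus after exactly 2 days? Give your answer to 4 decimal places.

0.4784

Sum over the intermediate state after 1 day:
P = P(Low→Medium)·P(Medium→Surplus) + P(Low→Surplus)·P(Surplus→Surplus) + P(Low→Low)·P(Low→Surplus)
  = 0.36×0.44 + 0.4×0.56 + 0.24×0.4
  = 0.1584 + 0.2240 + 0.0960 = 0.4784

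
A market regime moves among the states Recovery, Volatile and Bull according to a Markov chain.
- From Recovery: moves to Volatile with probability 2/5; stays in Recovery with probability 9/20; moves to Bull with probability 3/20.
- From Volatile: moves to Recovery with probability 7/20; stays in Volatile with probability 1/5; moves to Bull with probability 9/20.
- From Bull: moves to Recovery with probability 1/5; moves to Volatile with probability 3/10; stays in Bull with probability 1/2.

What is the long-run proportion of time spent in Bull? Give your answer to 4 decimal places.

0.3704

Let the stationary distribution be π with π = πP and π_1 + π_2 + π_3 = 1.
π_1 = 0.45·π_1 + 0.35·π_2 + 0.2·π_3
π_2 = 0.4·π_1 + 0.2·π_2 + 0.3·π_3
Solving with the normalization constraint gives π = (0.3272, 0.3025, 0.3704).
So the stationary probability of Bull is 0.3704.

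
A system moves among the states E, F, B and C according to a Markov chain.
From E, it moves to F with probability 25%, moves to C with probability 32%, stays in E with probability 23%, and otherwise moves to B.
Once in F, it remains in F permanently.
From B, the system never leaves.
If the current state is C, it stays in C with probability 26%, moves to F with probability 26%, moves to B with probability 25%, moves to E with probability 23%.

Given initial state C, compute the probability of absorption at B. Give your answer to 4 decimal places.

0.4807

Let h(s) be the probability of absorption at B starting from transient state s. Then h(B) = 1 and h(F) = 0. By first-step analysis:
h(E) = 0.23·h(E) + 0.25·0 + 0.2·1 + 0.32·h(C)
h(C) = 0.23·h(E) + 0.26·0 + 0.25·1 + 0.26·h(C)
Solving: h(E) = 0.4595, h(C) = 0.4807.
Starting from C, the probability is 0.4807.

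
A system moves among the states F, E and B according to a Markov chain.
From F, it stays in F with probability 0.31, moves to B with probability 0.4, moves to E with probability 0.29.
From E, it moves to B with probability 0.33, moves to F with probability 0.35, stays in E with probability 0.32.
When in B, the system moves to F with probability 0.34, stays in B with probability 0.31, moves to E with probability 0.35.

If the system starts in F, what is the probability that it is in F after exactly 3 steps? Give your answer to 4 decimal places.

Propagate the distribution vector 3 steps from F.
After 0 steps: (1.0000, 0.0000, 0.0000)
After 1 step: (0.3100, 0.2900, 0.4000)
After 2 steps: (0.3336, 0.3227, 0.3437)
After 3 steps: (0.3332, 0.3203, 0.3465)
P(in F after 3 steps) = 0.3332

0.3332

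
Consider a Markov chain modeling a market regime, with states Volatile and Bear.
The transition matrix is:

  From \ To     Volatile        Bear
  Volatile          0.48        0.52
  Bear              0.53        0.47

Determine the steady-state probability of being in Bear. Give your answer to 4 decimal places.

0.4952

Let the stationary distribution be π with π = πP and π_1 + π_2 = 1.
π_1 = 0.48·π_1 + 0.53·π_2
Solving with the normalization constraint gives π = (0.5048, 0.4952).
So the stationary probability of Bear is 0.4952.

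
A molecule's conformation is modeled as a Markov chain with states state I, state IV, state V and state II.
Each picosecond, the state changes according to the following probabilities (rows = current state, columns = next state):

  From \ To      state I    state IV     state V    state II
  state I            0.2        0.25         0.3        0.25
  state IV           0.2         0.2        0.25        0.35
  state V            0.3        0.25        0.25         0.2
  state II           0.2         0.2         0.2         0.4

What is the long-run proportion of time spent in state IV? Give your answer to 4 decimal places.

0.2235

Let the stationary distribution be π with π = πP and π_1 + π_2 + π_3 + π_4 = 1.
π_1 = 0.2·π_1 + 0.2·π_2 + 0.3·π_3 + 0.2·π_4
π_2 = 0.25·π_1 + 0.2·π_2 + 0.25·π_3 + 0.2·π_4
π_3 = 0.3·π_1 + 0.25·π_2 + 0.25·π_3 + 0.2·π_4
Solving with the normalization constraint gives π = (0.2246, 0.2235, 0.2459, 0.3059).
So the stationary probability of state IV is 0.2235.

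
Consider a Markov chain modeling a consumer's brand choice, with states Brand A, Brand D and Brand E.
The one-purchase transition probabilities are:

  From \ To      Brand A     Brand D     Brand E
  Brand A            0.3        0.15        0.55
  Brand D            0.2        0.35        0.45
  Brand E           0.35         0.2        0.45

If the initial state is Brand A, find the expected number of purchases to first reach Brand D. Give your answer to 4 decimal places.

5.7143

Let t(s) be the expected number of purchases to first reach Brand D from state s, with t(Brand D) = 0. Conditioning on the first purchase:
t(Brand A) = 1 + 0.3·t(Brand A) + 0.55·t(Brand E)
t(Brand E) = 1 + 0.35·t(Brand A) + 0.45·t(Brand E)
Solving: t(Brand A) = 5.7143, t(Brand E) = 5.4545.
Expected purchases from Brand A to Brand D: 5.7143.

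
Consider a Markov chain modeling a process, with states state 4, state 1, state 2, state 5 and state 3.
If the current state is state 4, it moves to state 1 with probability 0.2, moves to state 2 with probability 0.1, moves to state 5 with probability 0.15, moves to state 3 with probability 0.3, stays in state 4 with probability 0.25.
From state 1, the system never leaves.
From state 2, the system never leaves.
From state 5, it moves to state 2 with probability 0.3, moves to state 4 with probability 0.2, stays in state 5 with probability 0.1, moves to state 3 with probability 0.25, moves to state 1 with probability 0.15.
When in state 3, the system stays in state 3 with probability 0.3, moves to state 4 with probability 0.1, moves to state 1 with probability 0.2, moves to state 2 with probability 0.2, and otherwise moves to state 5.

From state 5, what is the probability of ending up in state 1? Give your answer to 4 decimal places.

Let h(s) be the probability of absorption at state 1 starting from transient state s. Then h(state 1) = 1 and h(state 2) = 0. By first-step analysis:
h(state 4) = 0.25·h(state 4) + 0.2·1 + 0.1·0 + 0.15·h(state 5) + 0.3·h(state 3)
h(state 5) = 0.2·h(state 4) + 0.15·1 + 0.3·0 + 0.1·h(state 5) + 0.25·h(state 3)
h(state 3) = 0.1·h(state 4) + 0.2·1 + 0.2·0 + 0.2·h(state 5) + 0.3·h(state 3)
Solving: h(state 4) = 0.5448, h(state 5) = 0.4222, h(state 3) = 0.4842.
Starting from state 5, the probability is 0.4222.

0.4222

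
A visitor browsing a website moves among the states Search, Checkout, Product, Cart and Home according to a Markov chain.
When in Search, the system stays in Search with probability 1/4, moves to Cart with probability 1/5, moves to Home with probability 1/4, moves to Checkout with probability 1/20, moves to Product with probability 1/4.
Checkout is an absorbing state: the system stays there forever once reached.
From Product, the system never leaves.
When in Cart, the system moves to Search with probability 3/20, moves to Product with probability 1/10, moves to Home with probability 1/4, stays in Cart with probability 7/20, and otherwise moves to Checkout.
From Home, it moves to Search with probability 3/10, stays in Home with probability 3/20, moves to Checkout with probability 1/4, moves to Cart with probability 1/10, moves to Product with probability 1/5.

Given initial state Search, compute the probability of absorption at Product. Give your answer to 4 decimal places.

Let h(s) be the probability of absorption at Product starting from transient state s. Then h(Product) = 1 and h(Checkout) = 0. By first-step analysis:
h(Search) = 0.25·h(Search) + 0.05·0 + 0.25·1 + 0.2·h(Cart) + 0.25·h(Home)
h(Cart) = 0.15·h(Search) + 0.15·0 + 0.1·1 + 0.35·h(Cart) + 0.25·h(Home)
h(Home) = 0.3·h(Search) + 0.25·0 + 0.2·1 + 0.1·h(Cart) + 0.15·h(Home)
Solving: h(Search) = 0.6406, h(Cart) = 0.5019, h(Home) = 0.5204.
Starting from Search, the probability is 0.6406.

0.6406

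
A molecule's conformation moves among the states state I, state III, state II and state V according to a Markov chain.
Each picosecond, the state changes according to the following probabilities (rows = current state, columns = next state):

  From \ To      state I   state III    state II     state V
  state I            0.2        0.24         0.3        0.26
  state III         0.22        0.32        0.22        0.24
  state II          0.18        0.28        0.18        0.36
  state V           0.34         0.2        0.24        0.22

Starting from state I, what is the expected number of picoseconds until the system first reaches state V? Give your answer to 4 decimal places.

3.5789

Let t(s) be the expected number of picoseconds to first reach state V from state s, with t(state V) = 0. Conditioning on the first picosecond:
t(state I) = 1 + 0.2·t(state I) + 0.24·t(state III) + 0.3·t(state II)
t(state III) = 1 + 0.22·t(state I) + 0.32·t(state III) + 0.22·t(state II)
t(state II) = 1 + 0.18·t(state I) + 0.28·t(state III) + 0.18·t(state II)
Solving: t(state I) = 3.5789, t(state III) = 3.6842, t(state II) = 3.2632.
Expected picoseconds from state I to state V: 3.5789.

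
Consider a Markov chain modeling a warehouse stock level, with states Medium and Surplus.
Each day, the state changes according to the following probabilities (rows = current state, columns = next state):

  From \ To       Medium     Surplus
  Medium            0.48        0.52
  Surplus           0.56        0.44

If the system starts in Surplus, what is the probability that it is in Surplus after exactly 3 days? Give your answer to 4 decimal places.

Propagate the distribution vector 3 days from Surplus.
After 0 days: (0.0000, 1.0000)
After 1 day: (0.5600, 0.4400)
After 2 days: (0.5152, 0.4848)
After 3 days: (0.5188, 0.4812)
P(in Surplus after 3 days) = 0.4812

0.4812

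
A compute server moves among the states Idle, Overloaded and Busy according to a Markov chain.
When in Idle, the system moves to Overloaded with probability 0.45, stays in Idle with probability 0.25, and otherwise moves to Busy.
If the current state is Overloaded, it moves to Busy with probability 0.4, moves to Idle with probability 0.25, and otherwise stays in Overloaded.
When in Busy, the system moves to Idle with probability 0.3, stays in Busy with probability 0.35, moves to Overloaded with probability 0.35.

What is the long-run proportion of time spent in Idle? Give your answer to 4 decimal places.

Let the stationary distribution be π with π = πP and π_1 + π_2 + π_3 = 1.
π_1 = 0.25·π_1 + 0.25·π_2 + 0.3·π_3
π_2 = 0.45·π_1 + 0.35·π_2 + 0.35·π_3
Solving with the normalization constraint gives π = (0.2678, 0.3768, 0.3555).
So the stationary probability of Idle is 0.2678.

0.2678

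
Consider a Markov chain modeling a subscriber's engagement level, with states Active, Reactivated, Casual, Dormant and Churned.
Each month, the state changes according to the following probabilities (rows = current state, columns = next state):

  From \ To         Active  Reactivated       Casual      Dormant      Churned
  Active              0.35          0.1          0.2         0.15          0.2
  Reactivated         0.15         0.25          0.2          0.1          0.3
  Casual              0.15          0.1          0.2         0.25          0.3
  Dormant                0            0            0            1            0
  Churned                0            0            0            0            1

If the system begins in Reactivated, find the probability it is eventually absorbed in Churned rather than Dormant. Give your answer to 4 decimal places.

0.6686

Let h(s) be the probability of absorption at Churned starting from transient state s. Then h(Churned) = 1 and h(Dormant) = 0. By first-step analysis:
h(Active) = 0.35·h(Active) + 0.1·h(Reactivated) + 0.2·h(Casual) + 0.15·0 + 0.2·1
h(Reactivated) = 0.15·h(Active) + 0.25·h(Reactivated) + 0.2·h(Casual) + 0.1·0 + 0.3·1
h(Casual) = 0.15·h(Active) + 0.1·h(Reactivated) + 0.2·h(Casual) + 0.25·0 + 0.3·1
Solving: h(Active) = 0.5854, h(Reactivated) = 0.6686, h(Casual) = 0.5684.
Starting from Reactivated, the probability is 0.6686.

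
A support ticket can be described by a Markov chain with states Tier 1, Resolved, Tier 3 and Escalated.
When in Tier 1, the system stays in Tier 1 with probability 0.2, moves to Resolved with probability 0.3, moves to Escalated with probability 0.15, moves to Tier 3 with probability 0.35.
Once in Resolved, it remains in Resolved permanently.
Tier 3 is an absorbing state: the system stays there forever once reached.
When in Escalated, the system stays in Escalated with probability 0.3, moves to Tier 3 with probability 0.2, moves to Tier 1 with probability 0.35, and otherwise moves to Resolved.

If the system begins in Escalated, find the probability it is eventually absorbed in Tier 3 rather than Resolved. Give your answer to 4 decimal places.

Let h(s) be the probability of absorption at Tier 3 starting from transient state s. Then h(Tier 3) = 1 and h(Resolved) = 0. By first-step analysis:
h(Tier 1) = 0.2·h(Tier 1) + 0.3·0 + 0.35·1 + 0.15·h(Escalated)
h(Escalated) = 0.35·h(Tier 1) + 0.15·0 + 0.2·1 + 0.3·h(Escalated)
Solving: h(Tier 1) = 0.5419, h(Escalated) = 0.5567.
Starting from Escalated, the probability is 0.5567.

0.5567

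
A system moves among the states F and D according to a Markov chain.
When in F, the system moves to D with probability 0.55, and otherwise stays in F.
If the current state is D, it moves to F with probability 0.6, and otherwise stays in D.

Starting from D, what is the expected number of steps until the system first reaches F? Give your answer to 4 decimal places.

1.6667

Let t(s) be the expected number of steps to first reach F from state s, with t(F) = 0. Conditioning on the first step:
t(D) = 1 + 0.4·t(D)
Solving: t(D) = 1.6667.
Expected steps from D to F: 1.6667.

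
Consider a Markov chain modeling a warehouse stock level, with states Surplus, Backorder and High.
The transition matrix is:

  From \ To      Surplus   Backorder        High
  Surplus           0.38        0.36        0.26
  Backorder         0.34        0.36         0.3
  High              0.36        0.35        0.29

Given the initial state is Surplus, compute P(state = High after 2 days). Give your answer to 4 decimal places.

0.2822

Sum over the intermediate state after 1 day:
P = P(Surplus→Surplus)·P(Surplus→High) + P(Surplus→Backorder)·P(Backorder→High) + P(Surplus→High)·P(High→High)
  = 0.38×0.26 + 0.36×0.3 + 0.26×0.29
  = 0.0988 + 0.1080 + 0.0754 = 0.2822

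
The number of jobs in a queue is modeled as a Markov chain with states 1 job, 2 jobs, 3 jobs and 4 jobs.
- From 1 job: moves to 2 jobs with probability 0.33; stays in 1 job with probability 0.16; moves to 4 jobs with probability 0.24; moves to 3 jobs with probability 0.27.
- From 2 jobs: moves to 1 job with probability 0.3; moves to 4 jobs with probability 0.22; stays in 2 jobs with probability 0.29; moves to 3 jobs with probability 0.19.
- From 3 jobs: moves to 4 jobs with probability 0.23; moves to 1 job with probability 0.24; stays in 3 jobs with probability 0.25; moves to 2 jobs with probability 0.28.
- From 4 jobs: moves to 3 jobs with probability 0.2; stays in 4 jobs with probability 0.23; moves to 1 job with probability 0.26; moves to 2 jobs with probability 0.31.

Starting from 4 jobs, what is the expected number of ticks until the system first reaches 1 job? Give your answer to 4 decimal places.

3.7346

Let t(s) be the expected number of ticks to first reach 1 job from state s, with t(1 job) = 0. Conditioning on the first tick:
t(2 jobs) = 1 + 0.29·t(2 jobs) + 0.19·t(3 jobs) + 0.22·t(4 jobs)
t(3 jobs) = 1 + 0.28·t(2 jobs) + 0.25·t(3 jobs) + 0.23·t(4 jobs)
t(4 jobs) = 1 + 0.31·t(2 jobs) + 0.2·t(3 jobs) + 0.23·t(4 jobs)
Solving: t(2 jobs) = 3.5873, t(3 jobs) = 3.8179, t(4 jobs) = 3.7346.
Expected ticks from 4 jobs to 1 job: 3.7346.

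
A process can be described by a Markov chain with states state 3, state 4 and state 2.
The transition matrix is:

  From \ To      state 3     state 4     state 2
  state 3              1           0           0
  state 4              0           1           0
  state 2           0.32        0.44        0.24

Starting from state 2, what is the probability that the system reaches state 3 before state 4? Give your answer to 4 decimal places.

Let h(s) be the probability of absorption at state 3 starting from transient state s. Then h(state 3) = 1 and h(state 4) = 0. By first-step analysis:
h(state 2) = 0.32·1 + 0.44·0 + 0.24·h(state 2)
Solving: h(state 2) = 0.4211.
Starting from state 2, the probability is 0.4211.

0.4211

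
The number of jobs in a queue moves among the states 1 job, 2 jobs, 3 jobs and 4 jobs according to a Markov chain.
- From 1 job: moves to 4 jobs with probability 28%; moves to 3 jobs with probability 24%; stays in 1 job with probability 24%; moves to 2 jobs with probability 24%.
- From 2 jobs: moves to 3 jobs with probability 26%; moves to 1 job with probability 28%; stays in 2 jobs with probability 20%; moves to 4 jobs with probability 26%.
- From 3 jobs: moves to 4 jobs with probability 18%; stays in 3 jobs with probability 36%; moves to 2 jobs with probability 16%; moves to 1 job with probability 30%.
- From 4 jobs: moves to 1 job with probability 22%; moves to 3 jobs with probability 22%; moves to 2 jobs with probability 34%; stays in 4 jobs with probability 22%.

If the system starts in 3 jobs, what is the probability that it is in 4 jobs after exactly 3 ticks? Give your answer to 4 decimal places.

Propagate the distribution vector 3 ticks from 3 jobs.
After 0 ticks: (0.0000, 0.0000, 1.0000, 0.0000)
After 1 tick: (0.3000, 0.1600, 0.3600, 0.1800)
After 2 ticks: (0.2644, 0.2228, 0.2828, 0.2300)
After 3 ticks: (0.2613, 0.2315, 0.2738, 0.2335)
P(in 4 jobs after 3 ticks) = 0.2335

0.2335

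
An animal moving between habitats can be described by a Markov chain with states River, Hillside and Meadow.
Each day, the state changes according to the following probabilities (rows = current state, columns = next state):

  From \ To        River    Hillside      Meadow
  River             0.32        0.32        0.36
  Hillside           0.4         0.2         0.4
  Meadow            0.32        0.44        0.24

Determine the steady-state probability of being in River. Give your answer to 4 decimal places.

0.3457

Let the stationary distribution be π with π = πP and π_1 + π_2 + π_3 = 1.
π_1 = 0.32·π_1 + 0.4·π_2 + 0.32·π_3
π_2 = 0.32·π_1 + 0.2·π_2 + 0.44·π_3
Solving with the normalization constraint gives π = (0.3457, 0.3214, 0.3329).
So the stationary probability of River is 0.3457.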